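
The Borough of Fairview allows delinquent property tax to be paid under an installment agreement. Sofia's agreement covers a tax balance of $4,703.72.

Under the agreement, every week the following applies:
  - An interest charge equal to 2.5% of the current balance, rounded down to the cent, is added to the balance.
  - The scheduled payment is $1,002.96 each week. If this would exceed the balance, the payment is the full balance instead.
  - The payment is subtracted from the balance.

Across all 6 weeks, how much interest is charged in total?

Week 1: $4,703.72 +$117.59 interest = $4,821.31; pay $1,002.96 → $3,818.35
Week 2: $3,818.35 +$95.45 interest = $3,913.80; pay $1,002.96 → $2,910.84
Week 3: $2,910.84 +$72.77 interest = $2,983.61; pay $1,002.96 → $1,980.65
Week 4: $1,980.65 +$49.51 interest = $2,030.16; pay $1,002.96 → $1,027.20
Week 5: $1,027.20 +$25.68 interest = $1,052.88; pay $1,002.96 → $49.92
Week 6: $49.92 +$1.24 interest = $51.16; pay $51.16 → $0.00
Total interest: $117.59 + $95.45 + $72.77 + $49.51 + $25.68 + $1.24 = $362.24

$362.24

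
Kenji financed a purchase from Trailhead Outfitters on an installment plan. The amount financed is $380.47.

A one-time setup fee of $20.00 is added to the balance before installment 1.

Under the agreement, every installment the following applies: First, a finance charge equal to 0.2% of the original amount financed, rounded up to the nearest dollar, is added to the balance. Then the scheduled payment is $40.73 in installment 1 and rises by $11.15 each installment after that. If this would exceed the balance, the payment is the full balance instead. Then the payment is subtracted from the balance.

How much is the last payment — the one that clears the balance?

Installment 1: $400.47 +$1.00 interest = $401.47; pay $40.73 → $360.74
Installment 2: $360.74 +$1.00 interest = $361.74; pay $51.88 → $309.86
Installment 3: $309.86 +$1.00 interest = $310.86; pay $63.03 → $247.83
Installment 4: $247.83 +$1.00 interest = $248.83; pay $74.18 → $174.65
Installment 5: $174.65 +$1.00 interest = $175.65; pay $85.33 → $90.32
Installment 6: $90.32 +$1.00 interest = $91.32; pay $91.32 → $0.00

$91.32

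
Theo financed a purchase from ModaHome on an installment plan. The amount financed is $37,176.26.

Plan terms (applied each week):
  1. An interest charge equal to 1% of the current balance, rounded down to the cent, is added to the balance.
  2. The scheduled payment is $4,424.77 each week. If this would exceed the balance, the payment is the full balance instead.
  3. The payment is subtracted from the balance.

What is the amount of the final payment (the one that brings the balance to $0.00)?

Week 1: opening $37,176.26; interest $371.76 → $37,548.02; payment $4,424.77; balance $33,123.25
Week 2: opening $33,123.25; interest $331.23 → $33,454.48; payment $4,424.77; balance $29,029.71
Week 3: opening $29,029.71; interest $290.29 → $29,320.00; payment $4,424.77; balance $24,895.23
Week 4: opening $24,895.23; interest $248.95 → $25,144.18; payment $4,424.77; balance $20,719.41
Week 5: opening $20,719.41; interest $207.19 → $20,926.60; payment $4,424.77; balance $16,501.83
Week 6: opening $16,501.83; interest $165.01 → $16,666.84; payment $4,424.77; balance $12,242.07
Week 7: opening $12,242.07; interest $122.42 → $12,364.49; payment $4,424.77; balance $7,939.72
Week 8: opening $7,939.72; interest $79.39 → $8,019.11; payment $4,424.77; balance $3,594.34
Week 9: opening $3,594.34; interest $35.94 → $3,630.28; payment $3,630.28; balance $0.00

$3,630.28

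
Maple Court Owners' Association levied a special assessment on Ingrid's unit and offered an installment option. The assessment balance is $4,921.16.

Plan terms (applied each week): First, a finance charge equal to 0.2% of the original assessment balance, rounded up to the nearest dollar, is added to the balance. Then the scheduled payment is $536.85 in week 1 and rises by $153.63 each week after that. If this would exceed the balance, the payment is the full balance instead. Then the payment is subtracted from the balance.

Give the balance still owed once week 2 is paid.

# | Opening | Interest | Payment | End bal
1 | $4,921.16 | $10.00 | $536.85 | $4,394.31
2 | $4,394.31 | $10.00 | $690.48 | $3,713.83

$3,713.83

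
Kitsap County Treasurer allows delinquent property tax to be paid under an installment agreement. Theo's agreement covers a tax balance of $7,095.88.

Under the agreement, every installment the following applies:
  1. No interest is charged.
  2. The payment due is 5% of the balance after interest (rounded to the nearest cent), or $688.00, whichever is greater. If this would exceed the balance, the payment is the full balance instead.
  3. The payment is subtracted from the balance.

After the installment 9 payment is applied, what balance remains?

$903.88

# | Opening | Payment | End bal
1 | $7,095.88 | $688.00 | $6,407.88
2 | $6,407.88 | $688.00 | $5,719.88
3 | $5,719.88 | $688.00 | $5,031.88
4 | $5,031.88 | $688.00 | $4,343.88
5 | $4,343.88 | $688.00 | $3,655.88
6 | $3,655.88 | $688.00 | $2,967.88
7 | $2,967.88 | $688.00 | $2,279.88
8 | $2,279.88 | $688.00 | $1,591.88
9 | $1,591.88 | $688.00 | $903.88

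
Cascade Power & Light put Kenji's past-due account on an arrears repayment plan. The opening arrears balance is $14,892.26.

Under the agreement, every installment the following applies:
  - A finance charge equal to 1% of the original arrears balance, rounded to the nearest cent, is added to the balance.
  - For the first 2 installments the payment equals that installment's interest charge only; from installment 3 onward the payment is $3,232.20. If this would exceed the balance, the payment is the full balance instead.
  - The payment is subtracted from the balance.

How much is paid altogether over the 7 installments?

Installment 1: opening $14,892.26; interest $148.92 → $15,041.18; payment $148.92; balance $14,892.26
Installment 2: opening $14,892.26; interest $148.92 → $15,041.18; payment $148.92; balance $14,892.26
Installment 3: opening $14,892.26; interest $148.92 → $15,041.18; payment $3,232.20; balance $11,808.98
Installment 4: opening $11,808.98; interest $148.92 → $11,957.90; payment $3,232.20; balance $8,725.70
Installment 5: opening $8,725.70; interest $148.92 → $8,874.62; payment $3,232.20; balance $5,642.42
Installment 6: opening $5,642.42; interest $148.92 → $5,791.34; payment $3,232.20; balance $2,559.14
Installment 7: opening $2,559.14; interest $148.92 → $2,708.06; payment $2,708.06; balance $0.00
Total paid: $15,934.70

$15,934.70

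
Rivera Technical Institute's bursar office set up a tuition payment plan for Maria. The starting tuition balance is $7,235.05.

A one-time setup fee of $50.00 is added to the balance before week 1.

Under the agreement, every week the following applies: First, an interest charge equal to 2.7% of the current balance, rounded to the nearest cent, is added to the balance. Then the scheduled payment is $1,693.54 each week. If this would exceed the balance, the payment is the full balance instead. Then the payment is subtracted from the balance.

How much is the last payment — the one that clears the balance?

$1,079.17

Week 1: opening $7,285.05; interest $196.70 → $7,481.75; payment $1,693.54; balance $5,788.21
Week 2: opening $5,788.21; interest $156.28 → $5,944.49; payment $1,693.54; balance $4,250.95
Week 3: opening $4,250.95; interest $114.78 → $4,365.73; payment $1,693.54; balance $2,672.19
Week 4: opening $2,672.19; interest $72.15 → $2,744.34; payment $1,693.54; balance $1,050.80
Week 5: opening $1,050.80; interest $28.37 → $1,079.17; payment $1,079.17; balance $0.00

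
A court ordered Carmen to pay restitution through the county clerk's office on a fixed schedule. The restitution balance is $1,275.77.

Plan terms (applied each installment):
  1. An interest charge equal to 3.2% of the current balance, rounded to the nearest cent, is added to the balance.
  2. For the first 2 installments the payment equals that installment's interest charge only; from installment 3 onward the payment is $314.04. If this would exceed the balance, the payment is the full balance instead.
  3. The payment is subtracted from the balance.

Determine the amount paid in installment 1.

# | Opening | Interest | Payment | End bal
1 | $1,275.77 | $40.82 | $40.82 | $1,275.77

$40.82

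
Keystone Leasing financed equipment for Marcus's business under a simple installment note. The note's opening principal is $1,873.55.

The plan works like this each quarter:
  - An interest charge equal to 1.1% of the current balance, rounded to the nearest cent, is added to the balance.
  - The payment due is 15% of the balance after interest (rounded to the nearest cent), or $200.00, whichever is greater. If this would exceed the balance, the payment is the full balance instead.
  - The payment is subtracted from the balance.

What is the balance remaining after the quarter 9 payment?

$36.16

Quarter 1: $1,873.55 +$20.61 interest = $1,894.16; pay $284.12 → $1,610.04
Quarter 2: $1,610.04 +$17.71 interest = $1,627.75; pay $244.16 → $1,383.59
Quarter 3: $1,383.59 +$15.22 interest = $1,398.81; pay $209.82 → $1,188.99
Quarter 4: $1,188.99 +$13.08 interest = $1,202.07; pay $200.00 → $1,002.07
Quarter 5: $1,002.07 +$11.02 interest = $1,013.09; pay $200.00 → $813.09
Quarter 6: $813.09 +$8.94 interest = $822.03; pay $200.00 → $622.03
Quarter 7: $622.03 +$6.84 interest = $628.87; pay $200.00 → $428.87
Quarter 8: $428.87 +$4.72 interest = $433.59; pay $200.00 → $233.59
Quarter 9: $233.59 +$2.57 interest = $236.16; pay $200.00 → $36.16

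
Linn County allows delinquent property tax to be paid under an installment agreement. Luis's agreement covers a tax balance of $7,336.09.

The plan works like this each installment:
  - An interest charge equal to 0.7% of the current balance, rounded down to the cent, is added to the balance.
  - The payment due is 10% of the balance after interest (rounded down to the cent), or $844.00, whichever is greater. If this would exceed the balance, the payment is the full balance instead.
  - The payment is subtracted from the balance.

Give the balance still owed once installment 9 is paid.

$0.00

Installment 1: opening $7,336.09; interest $51.35 → $7,387.44; payment $844.00; balance $6,543.44
Installment 2: opening $6,543.44; interest $45.80 → $6,589.24; payment $844.00; balance $5,745.24
Installment 3: opening $5,745.24; interest $40.21 → $5,785.45; payment $844.00; balance $4,941.45
Installment 4: opening $4,941.45; interest $34.59 → $4,976.04; payment $844.00; balance $4,132.04
Installment 5: opening $4,132.04; interest $28.92 → $4,160.96; payment $844.00; balance $3,316.96
Installment 6: opening $3,316.96; interest $23.21 → $3,340.17; payment $844.00; balance $2,496.17
Installment 7: opening $2,496.17; interest $17.47 → $2,513.64; payment $844.00; balance $1,669.64
Installment 8: opening $1,669.64; interest $11.68 → $1,681.32; payment $844.00; balance $837.32
Installment 9: opening $837.32; interest $5.86 → $843.18; payment $843.18; balance $0.00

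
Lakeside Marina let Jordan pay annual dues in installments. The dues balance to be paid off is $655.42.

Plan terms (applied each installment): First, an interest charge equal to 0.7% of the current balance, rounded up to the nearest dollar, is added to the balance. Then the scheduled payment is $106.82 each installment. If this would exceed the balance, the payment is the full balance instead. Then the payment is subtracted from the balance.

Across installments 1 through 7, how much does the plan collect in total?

Installment 1: opening $655.42; interest $5.00 → $660.42; payment $106.82; balance $553.60
Installment 2: opening $553.60; interest $4.00 → $557.60; payment $106.82; balance $450.78
Installment 3: opening $450.78; interest $4.00 → $454.78; payment $106.82; balance $347.96
Installment 4: opening $347.96; interest $3.00 → $350.96; payment $106.82; balance $244.14
Installment 5: opening $244.14; interest $2.00 → $246.14; payment $106.82; balance $139.32
Installment 6: opening $139.32; interest $1.00 → $140.32; payment $106.82; balance $33.50
Installment 7: opening $33.50; interest $1.00 → $34.50; payment $34.50; balance $0.00
Total paid: $675.42

$675.42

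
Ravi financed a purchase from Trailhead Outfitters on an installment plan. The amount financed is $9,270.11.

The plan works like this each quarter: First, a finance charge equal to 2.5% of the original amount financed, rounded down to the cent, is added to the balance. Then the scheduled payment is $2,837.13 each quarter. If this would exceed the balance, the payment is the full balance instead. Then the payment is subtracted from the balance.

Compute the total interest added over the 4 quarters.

Quarter 1: opening $9,270.11; interest $231.75 → $9,501.86; payment $2,837.13; balance $6,664.73
Quarter 2: opening $6,664.73; interest $231.75 → $6,896.48; payment $2,837.13; balance $4,059.35
Quarter 3: opening $4,059.35; interest $231.75 → $4,291.10; payment $2,837.13; balance $1,453.97
Quarter 4: opening $1,453.97; interest $231.75 → $1,685.72; payment $1,685.72; balance $0.00
Total interest: $231.75 + $231.75 + $231.75 + $231.75 = $927.00

$927.00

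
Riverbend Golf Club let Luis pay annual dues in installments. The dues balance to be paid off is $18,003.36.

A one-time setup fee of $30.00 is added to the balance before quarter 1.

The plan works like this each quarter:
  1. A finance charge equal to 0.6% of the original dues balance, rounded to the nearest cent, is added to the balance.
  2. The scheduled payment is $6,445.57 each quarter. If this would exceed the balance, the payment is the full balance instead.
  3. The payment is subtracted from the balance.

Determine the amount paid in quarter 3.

$5,466.28

Quarter 1: $18,033.36 +$108.02 interest = $18,141.38; pay $6,445.57 → $11,695.81
Quarter 2: $11,695.81 +$108.02 interest = $11,803.83; pay $6,445.57 → $5,358.26
Quarter 3: $5,358.26 +$108.02 interest = $5,466.28; pay $5,466.28 → $0.00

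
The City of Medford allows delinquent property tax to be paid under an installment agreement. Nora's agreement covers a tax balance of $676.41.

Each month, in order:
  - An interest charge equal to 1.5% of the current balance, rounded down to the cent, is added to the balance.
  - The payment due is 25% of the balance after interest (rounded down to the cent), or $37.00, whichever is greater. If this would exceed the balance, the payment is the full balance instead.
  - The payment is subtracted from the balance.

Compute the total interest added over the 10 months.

$38.88

Month 1: opening $676.41; interest $10.14 → $686.55; payment $171.63; balance $514.92
Month 2: opening $514.92; interest $7.72 → $522.64; payment $130.66; balance $391.98
Month 3: opening $391.98; interest $5.87 → $397.85; payment $99.46; balance $298.39
Month 4: opening $298.39; interest $4.47 → $302.86; payment $75.71; balance $227.15
Month 5: opening $227.15; interest $3.40 → $230.55; payment $57.63; balance $172.92
Month 6: opening $172.92; interest $2.59 → $175.51; payment $43.87; balance $131.64
Month 7: opening $131.64; interest $1.97 → $133.61; payment $37.00; balance $96.61
Month 8: opening $96.61; interest $1.44 → $98.05; payment $37.00; balance $61.05
Month 9: opening $61.05; interest $0.91 → $61.96; payment $37.00; balance $24.96
Month 10: opening $24.96; interest $0.37 → $25.33; payment $25.33; balance $0.00
Total interest: $10.14 + $7.72 + $5.87 + $4.47 + $3.40 + $2.59 + $1.97 + $1.44 + $0.91 + $0.37 = $38.88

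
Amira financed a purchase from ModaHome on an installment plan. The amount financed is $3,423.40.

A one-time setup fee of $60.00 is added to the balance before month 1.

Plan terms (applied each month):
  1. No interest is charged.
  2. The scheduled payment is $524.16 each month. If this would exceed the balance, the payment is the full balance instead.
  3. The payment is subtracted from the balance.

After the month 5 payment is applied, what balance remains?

$862.60

# | Opening | Payment | End bal
1 | $3,483.40 | $524.16 | $2,959.24
2 | $2,959.24 | $524.16 | $2,435.08
3 | $2,435.08 | $524.16 | $1,910.92
4 | $1,910.92 | $524.16 | $1,386.76
5 | $1,386.76 | $524.16 | $862.60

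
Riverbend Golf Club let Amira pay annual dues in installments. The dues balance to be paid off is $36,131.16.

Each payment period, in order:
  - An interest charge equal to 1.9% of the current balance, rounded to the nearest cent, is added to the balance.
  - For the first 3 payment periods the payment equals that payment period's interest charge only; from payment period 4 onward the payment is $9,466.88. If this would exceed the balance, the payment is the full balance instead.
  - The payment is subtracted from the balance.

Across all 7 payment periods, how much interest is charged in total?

# | Opening | Interest | Payment | End bal
1 | $36,131.16 | $686.49 | $686.49 | $36,131.16
2 | $36,131.16 | $686.49 | $686.49 | $36,131.16
3 | $36,131.16 | $686.49 | $686.49 | $36,131.16
4 | $36,131.16 | $686.49 | $9,466.88 | $27,350.77
5 | $27,350.77 | $519.66 | $9,466.88 | $18,403.55
6 | $18,403.55 | $349.67 | $9,466.88 | $9,286.34
7 | $9,286.34 | $176.44 | $9,462.78 | $0.00
Total interest: $686.49 + $686.49 + $686.49 + $686.49 + $519.66 + $349.67 + $176.44 = $3,791.73

$3,791.73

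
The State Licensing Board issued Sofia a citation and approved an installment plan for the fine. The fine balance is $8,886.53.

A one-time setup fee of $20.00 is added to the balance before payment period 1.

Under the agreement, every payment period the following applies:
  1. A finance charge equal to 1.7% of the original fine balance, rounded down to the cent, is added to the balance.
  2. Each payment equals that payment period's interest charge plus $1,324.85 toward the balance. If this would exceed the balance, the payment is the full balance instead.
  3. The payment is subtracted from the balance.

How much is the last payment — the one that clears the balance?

Payment period 1: opening $8,906.53; interest $151.07 → $9,057.60; payment $1,475.92; balance $7,581.68
Payment period 2: opening $7,581.68; interest $151.07 → $7,732.75; payment $1,475.92; balance $6,256.83
Payment period 3: opening $6,256.83; interest $151.07 → $6,407.90; payment $1,475.92; balance $4,931.98
Payment period 4: opening $4,931.98; interest $151.07 → $5,083.05; payment $1,475.92; balance $3,607.13
Payment period 5: opening $3,607.13; interest $151.07 → $3,758.20; payment $1,475.92; balance $2,282.28
Payment period 6: opening $2,282.28; interest $151.07 → $2,433.35; payment $1,475.92; balance $957.43
Payment period 7: opening $957.43; interest $151.07 → $1,108.50; payment $1,108.50; balance $0.00

$1,108.50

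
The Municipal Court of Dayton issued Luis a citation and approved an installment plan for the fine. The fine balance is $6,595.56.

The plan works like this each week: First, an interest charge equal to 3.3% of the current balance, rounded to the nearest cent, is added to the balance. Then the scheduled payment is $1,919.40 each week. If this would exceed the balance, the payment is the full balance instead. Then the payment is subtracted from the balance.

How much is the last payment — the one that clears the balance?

Week 1: $6,595.56 +$217.65 interest = $6,813.21; pay $1,919.40 → $4,893.81
Week 2: $4,893.81 +$161.50 interest = $5,055.31; pay $1,919.40 → $3,135.91
Week 3: $3,135.91 +$103.49 interest = $3,239.40; pay $1,919.40 → $1,320.00
Week 4: $1,320.00 +$43.56 interest = $1,363.56; pay $1,363.56 → $0.00

$1,363.56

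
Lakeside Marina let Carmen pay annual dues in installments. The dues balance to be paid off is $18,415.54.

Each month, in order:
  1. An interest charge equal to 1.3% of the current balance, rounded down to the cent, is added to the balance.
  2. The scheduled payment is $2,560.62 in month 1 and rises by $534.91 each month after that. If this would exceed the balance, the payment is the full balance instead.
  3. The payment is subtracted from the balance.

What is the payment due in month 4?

# | Opening | Interest | Payment | End bal
1 | $18,415.54 | $239.40 | $2,560.62 | $16,094.32
2 | $16,094.32 | $209.22 | $3,095.53 | $13,208.01
3 | $13,208.01 | $171.70 | $3,630.44 | $9,749.27
4 | $9,749.27 | $126.74 | $4,165.35 | $5,710.66

$4,165.35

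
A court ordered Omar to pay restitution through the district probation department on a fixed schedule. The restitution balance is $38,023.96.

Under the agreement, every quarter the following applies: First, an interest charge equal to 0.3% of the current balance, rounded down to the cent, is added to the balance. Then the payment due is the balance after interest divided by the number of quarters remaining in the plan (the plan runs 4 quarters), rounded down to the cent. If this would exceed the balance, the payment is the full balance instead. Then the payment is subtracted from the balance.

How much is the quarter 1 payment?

$9,534.50

Quarter 1: opening $38,023.96; interest $114.07 → $38,138.03; payment $9,534.50; balance $28,603.53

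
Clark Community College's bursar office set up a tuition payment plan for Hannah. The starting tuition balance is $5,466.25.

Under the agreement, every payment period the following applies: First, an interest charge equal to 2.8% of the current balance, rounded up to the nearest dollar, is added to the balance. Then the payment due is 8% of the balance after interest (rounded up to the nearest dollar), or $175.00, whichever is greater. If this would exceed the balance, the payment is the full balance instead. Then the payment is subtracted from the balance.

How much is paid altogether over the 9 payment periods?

$3,276.00

Payment period 1: opening $5,466.25; interest $154.00 → $5,620.25; payment $450.00; balance $5,170.25
Payment period 2: opening $5,170.25; interest $145.00 → $5,315.25; payment $426.00; balance $4,889.25
Payment period 3: opening $4,889.25; interest $137.00 → $5,026.25; payment $403.00; balance $4,623.25
Payment period 4: opening $4,623.25; interest $130.00 → $4,753.25; payment $381.00; balance $4,372.25
Payment period 5: opening $4,372.25; interest $123.00 → $4,495.25; payment $360.00; balance $4,135.25
Payment period 6: opening $4,135.25; interest $116.00 → $4,251.25; payment $341.00; balance $3,910.25
Payment period 7: opening $3,910.25; interest $110.00 → $4,020.25; payment $322.00; balance $3,698.25
Payment period 8: opening $3,698.25; interest $104.00 → $3,802.25; payment $305.00; balance $3,497.25
Payment period 9: opening $3,497.25; interest $98.00 → $3,595.25; payment $288.00; balance $3,307.25
Total paid: $3,276.00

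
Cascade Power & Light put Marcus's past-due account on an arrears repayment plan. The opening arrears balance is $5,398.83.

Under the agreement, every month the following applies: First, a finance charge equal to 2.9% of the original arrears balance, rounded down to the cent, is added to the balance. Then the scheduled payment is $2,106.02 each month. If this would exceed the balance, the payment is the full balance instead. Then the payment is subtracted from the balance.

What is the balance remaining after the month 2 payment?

Month 1: opening $5,398.83; interest $156.56 → $5,555.39; payment $2,106.02; balance $3,449.37
Month 2: opening $3,449.37; interest $156.56 → $3,605.93; payment $2,106.02; balance $1,499.91

$1,499.91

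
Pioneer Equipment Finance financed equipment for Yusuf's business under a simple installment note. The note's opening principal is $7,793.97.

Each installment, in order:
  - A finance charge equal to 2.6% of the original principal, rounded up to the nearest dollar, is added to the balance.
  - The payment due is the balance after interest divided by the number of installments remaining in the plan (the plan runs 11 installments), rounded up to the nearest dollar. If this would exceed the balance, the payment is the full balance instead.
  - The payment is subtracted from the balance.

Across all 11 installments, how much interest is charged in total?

$2,233.00

Installment 1: $7,793.97 +$203.00 interest = $7,996.97; pay $727.00 → $7,269.97
Installment 2: $7,269.97 +$203.00 interest = $7,472.97; pay $748.00 → $6,724.97
Installment 3: $6,724.97 +$203.00 interest = $6,927.97; pay $770.00 → $6,157.97
Installment 4: $6,157.97 +$203.00 interest = $6,360.97; pay $796.00 → $5,564.97
Installment 5: $5,564.97 +$203.00 interest = $5,767.97; pay $824.00 → $4,943.97
Installment 6: $4,943.97 +$203.00 interest = $5,146.97; pay $858.00 → $4,288.97
Installment 7: $4,288.97 +$203.00 interest = $4,491.97; pay $899.00 → $3,592.97
Installment 8: $3,592.97 +$203.00 interest = $3,795.97; pay $949.00 → $2,846.97
Installment 9: $2,846.97 +$203.00 interest = $3,049.97; pay $1,017.00 → $2,032.97
Installment 10: $2,032.97 +$203.00 interest = $2,235.97; pay $1,118.00 → $1,117.97
Installment 11: $1,117.97 +$203.00 interest = $1,320.97; pay $1,320.97 → $0.00
Total interest: $203.00 + $203.00 + $203.00 + $203.00 + $203.00 + $203.00 + $203.00 + $203.00 + $203.00 + $203.00 + $203.00 = $2,233.00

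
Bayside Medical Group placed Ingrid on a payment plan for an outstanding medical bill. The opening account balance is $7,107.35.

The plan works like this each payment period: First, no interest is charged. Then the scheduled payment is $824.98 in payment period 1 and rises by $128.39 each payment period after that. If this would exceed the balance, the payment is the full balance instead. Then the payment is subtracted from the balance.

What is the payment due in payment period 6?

$1,466.93

Payment period 1: $7,107.35 − $824.98 → $6,282.37
Payment period 2: $6,282.37 − $953.37 → $5,329.00
Payment period 3: $5,329.00 − $1,081.76 → $4,247.24
Payment period 4: $4,247.24 − $1,210.15 → $3,037.09
Payment period 5: $3,037.09 − $1,338.54 → $1,698.55
Payment period 6: $1,698.55 − $1,466.93 → $231.62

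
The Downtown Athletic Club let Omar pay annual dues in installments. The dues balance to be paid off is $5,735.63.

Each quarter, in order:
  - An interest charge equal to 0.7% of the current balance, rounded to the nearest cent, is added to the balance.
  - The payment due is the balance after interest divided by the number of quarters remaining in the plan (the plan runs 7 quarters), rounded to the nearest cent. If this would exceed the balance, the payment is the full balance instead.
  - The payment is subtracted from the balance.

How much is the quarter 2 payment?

$830.89

Quarter 1: opening $5,735.63; interest $40.15 → $5,775.78; payment $825.11; balance $4,950.67
Quarter 2: opening $4,950.67; interest $34.65 → $4,985.32; payment $830.89; balance $4,154.43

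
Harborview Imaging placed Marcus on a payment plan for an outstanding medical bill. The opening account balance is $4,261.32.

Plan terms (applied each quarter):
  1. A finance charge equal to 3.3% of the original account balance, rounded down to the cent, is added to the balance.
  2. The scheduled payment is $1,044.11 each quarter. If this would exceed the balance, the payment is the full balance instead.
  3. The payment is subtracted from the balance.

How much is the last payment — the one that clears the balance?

Quarter 1: opening $4,261.32; interest $140.62 → $4,401.94; payment $1,044.11; balance $3,357.83
Quarter 2: opening $3,357.83; interest $140.62 → $3,498.45; payment $1,044.11; balance $2,454.34
Quarter 3: opening $2,454.34; interest $140.62 → $2,594.96; payment $1,044.11; balance $1,550.85
Quarter 4: opening $1,550.85; interest $140.62 → $1,691.47; payment $1,044.11; balance $647.36
Quarter 5: opening $647.36; interest $140.62 → $787.98; payment $787.98; balance $0.00

$787.98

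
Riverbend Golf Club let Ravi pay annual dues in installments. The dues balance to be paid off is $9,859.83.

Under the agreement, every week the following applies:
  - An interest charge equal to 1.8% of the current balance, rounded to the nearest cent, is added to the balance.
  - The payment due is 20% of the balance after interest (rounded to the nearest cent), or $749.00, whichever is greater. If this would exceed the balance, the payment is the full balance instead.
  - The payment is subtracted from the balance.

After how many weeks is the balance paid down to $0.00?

10

Week 1: $9,859.83 +$177.48 interest = $10,037.31; pay $2,007.46 → $8,029.85
Week 2: $8,029.85 +$144.54 interest = $8,174.39; pay $1,634.88 → $6,539.51
Week 3: $6,539.51 +$117.71 interest = $6,657.22; pay $1,331.44 → $5,325.78
Week 4: $5,325.78 +$95.86 interest = $5,421.64; pay $1,084.33 → $4,337.31
Week 5: $4,337.31 +$78.07 interest = $4,415.38; pay $883.08 → $3,532.30
Week 6: $3,532.30 +$63.58 interest = $3,595.88; pay $749.00 → $2,846.88
Week 7: $2,846.88 +$51.24 interest = $2,898.12; pay $749.00 → $2,149.12
Week 8: $2,149.12 +$38.68 interest = $2,187.80; pay $749.00 → $1,438.80
Week 9: $1,438.80 +$25.90 interest = $1,464.70; pay $749.00 → $715.70
Week 10: $715.70 +$12.88 interest = $728.58; pay $728.58 → $0.00
Balance reaches $0.00 in week 10.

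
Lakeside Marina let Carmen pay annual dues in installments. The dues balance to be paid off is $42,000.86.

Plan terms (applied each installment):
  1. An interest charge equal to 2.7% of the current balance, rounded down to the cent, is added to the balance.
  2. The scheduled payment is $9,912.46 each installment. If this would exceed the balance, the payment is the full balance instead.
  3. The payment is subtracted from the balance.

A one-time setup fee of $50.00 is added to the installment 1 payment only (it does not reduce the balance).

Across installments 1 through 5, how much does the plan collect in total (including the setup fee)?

$45,285.90

Installment 1: $42,000.86 +$1,134.02 interest = $43,134.88; pay $9,912.46 (+ $50.00 fee) → $33,222.42
Installment 2: $33,222.42 +$897.00 interest = $34,119.42; pay $9,912.46 → $24,206.96
Installment 3: $24,206.96 +$653.58 interest = $24,860.54; pay $9,912.46 → $14,948.08
Installment 4: $14,948.08 +$403.59 interest = $15,351.67; pay $9,912.46 → $5,439.21
Installment 5: $5,439.21 +$146.85 interest = $5,586.06; pay $5,586.06 → $0.00
Total paid: $45,285.90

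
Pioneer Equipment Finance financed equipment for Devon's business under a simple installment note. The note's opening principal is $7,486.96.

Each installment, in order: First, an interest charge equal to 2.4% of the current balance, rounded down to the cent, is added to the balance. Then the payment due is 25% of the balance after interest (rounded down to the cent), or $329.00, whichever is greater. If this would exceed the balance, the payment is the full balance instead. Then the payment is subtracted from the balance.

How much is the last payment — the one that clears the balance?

# | Opening | Interest | Payment | End bal
1 | $7,486.96 | $179.68 | $1,916.66 | $5,749.98
2 | $5,749.98 | $137.99 | $1,471.99 | $4,415.98
3 | $4,415.98 | $105.98 | $1,130.49 | $3,391.47
4 | $3,391.47 | $81.39 | $868.21 | $2,604.65
5 | $2,604.65 | $62.51 | $666.79 | $2,000.37
6 | $2,000.37 | $48.00 | $512.09 | $1,536.28
7 | $1,536.28 | $36.87 | $393.28 | $1,179.87
8 | $1,179.87 | $28.31 | $329.00 | $879.18
9 | $879.18 | $21.10 | $329.00 | $571.28
10 | $571.28 | $13.71 | $329.00 | $255.99
11 | $255.99 | $6.14 | $262.13 | $0.00

$262.13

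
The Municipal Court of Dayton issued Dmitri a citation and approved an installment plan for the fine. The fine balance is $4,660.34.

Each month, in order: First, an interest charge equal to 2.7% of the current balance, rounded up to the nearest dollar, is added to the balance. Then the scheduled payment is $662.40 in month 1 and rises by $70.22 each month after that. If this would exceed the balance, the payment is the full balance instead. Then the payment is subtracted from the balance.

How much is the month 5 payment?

$943.28

Month 1: $4,660.34 +$126.00 interest = $4,786.34; pay $662.40 → $4,123.94
Month 2: $4,123.94 +$112.00 interest = $4,235.94; pay $732.62 → $3,503.32
Month 3: $3,503.32 +$95.00 interest = $3,598.32; pay $802.84 → $2,795.48
Month 4: $2,795.48 +$76.00 interest = $2,871.48; pay $873.06 → $1,998.42
Month 5: $1,998.42 +$54.00 interest = $2,052.42; pay $943.28 → $1,109.14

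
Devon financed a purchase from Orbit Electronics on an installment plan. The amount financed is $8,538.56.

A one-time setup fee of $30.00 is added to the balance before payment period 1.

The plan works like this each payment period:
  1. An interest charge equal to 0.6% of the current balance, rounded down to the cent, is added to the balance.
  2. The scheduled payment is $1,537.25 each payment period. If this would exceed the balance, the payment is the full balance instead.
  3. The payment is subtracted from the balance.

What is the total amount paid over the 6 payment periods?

Payment period 1: $8,568.56 +$51.41 interest = $8,619.97; pay $1,537.25 → $7,082.72
Payment period 2: $7,082.72 +$42.49 interest = $7,125.21; pay $1,537.25 → $5,587.96
Payment period 3: $5,587.96 +$33.52 interest = $5,621.48; pay $1,537.25 → $4,084.23
Payment period 4: $4,084.23 +$24.50 interest = $4,108.73; pay $1,537.25 → $2,571.48
Payment period 5: $2,571.48 +$15.42 interest = $2,586.90; pay $1,537.25 → $1,049.65
Payment period 6: $1,049.65 +$6.29 interest = $1,055.94; pay $1,055.94 → $0.00
Total paid: $8,742.19

$8,742.19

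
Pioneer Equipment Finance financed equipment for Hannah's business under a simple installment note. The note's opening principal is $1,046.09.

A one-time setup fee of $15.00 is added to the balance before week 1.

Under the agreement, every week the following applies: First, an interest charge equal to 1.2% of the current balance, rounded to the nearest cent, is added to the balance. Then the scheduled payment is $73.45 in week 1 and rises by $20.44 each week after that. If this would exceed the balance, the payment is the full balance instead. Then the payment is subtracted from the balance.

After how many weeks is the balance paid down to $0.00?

Week 1: $1,061.09 +$12.73 interest = $1,073.82; pay $73.45 → $1,000.37
Week 2: $1,000.37 +$12.00 interest = $1,012.37; pay $93.89 → $918.48
Week 3: $918.48 +$11.02 interest = $929.50; pay $114.33 → $815.17
Week 4: $815.17 +$9.78 interest = $824.95; pay $134.77 → $690.18
Week 5: $690.18 +$8.28 interest = $698.46; pay $155.21 → $543.25
Week 6: $543.25 +$6.52 interest = $549.77; pay $175.65 → $374.12
Week 7: $374.12 +$4.49 interest = $378.61; pay $196.09 → $182.52
Week 8: $182.52 +$2.19 interest = $184.71; pay $184.71 → $0.00
Balance reaches $0.00 in week 8.

8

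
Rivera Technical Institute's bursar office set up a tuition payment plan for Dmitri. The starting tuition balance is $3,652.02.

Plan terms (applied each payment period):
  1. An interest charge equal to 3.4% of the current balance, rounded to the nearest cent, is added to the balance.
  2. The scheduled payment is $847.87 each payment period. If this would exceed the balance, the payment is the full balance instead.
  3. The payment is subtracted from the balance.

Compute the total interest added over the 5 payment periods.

$366.27

Payment period 1: $3,652.02 +$124.17 interest = $3,776.19; pay $847.87 → $2,928.32
Payment period 2: $2,928.32 +$99.56 interest = $3,027.88; pay $847.87 → $2,180.01
Payment period 3: $2,180.01 +$74.12 interest = $2,254.13; pay $847.87 → $1,406.26
Payment period 4: $1,406.26 +$47.81 interest = $1,454.07; pay $847.87 → $606.20
Payment period 5: $606.20 +$20.61 interest = $626.81; pay $626.81 → $0.00
Total interest: $124.17 + $99.56 + $74.12 + $47.81 + $20.61 = $366.27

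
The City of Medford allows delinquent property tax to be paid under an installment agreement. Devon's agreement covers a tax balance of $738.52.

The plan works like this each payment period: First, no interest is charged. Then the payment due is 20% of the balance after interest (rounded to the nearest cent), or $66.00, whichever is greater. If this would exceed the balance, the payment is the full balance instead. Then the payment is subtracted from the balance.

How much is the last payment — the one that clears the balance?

Payment period 1: opening $738.52; payment $147.70; balance $590.82
Payment period 2: opening $590.82; payment $118.16; balance $472.66
Payment period 3: opening $472.66; payment $94.53; balance $378.13
Payment period 4: opening $378.13; payment $75.63; balance $302.50
Payment period 5: opening $302.50; payment $66.00; balance $236.50
Payment period 6: opening $236.50; payment $66.00; balance $170.50
Payment period 7: opening $170.50; payment $66.00; balance $104.50
Payment period 8: opening $104.50; payment $66.00; balance $38.50
Payment period 9: opening $38.50; payment $38.50; balance $0.00

$38.50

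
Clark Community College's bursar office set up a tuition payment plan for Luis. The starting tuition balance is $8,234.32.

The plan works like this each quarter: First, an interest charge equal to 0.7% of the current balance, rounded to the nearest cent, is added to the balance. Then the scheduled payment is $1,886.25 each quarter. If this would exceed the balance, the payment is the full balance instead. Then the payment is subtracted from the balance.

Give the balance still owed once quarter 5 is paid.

# | Opening | Interest | Payment | End bal
1 | $8,234.32 | $57.64 | $1,886.25 | $6,405.71
2 | $6,405.71 | $44.84 | $1,886.25 | $4,564.30
3 | $4,564.30 | $31.95 | $1,886.25 | $2,710.00
4 | $2,710.00 | $18.97 | $1,886.25 | $842.72
5 | $842.72 | $5.90 | $848.62 | $0.00

$0.00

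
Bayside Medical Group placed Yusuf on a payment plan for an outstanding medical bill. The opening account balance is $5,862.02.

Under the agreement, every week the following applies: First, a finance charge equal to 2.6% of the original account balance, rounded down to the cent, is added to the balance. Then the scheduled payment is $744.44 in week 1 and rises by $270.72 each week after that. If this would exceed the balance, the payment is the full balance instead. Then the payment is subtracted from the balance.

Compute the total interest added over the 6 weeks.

# | Opening | Interest | Payment | End bal
1 | $5,862.02 | $152.41 | $744.44 | $5,269.99
2 | $5,269.99 | $152.41 | $1,015.16 | $4,407.24
3 | $4,407.24 | $152.41 | $1,285.88 | $3,273.77
4 | $3,273.77 | $152.41 | $1,556.60 | $1,869.58
5 | $1,869.58 | $152.41 | $1,827.32 | $194.67
6 | $194.67 | $152.41 | $347.08 | $0.00
Total interest: $152.41 + $152.41 + $152.41 + $152.41 + $152.41 + $152.41 = $914.46

$914.46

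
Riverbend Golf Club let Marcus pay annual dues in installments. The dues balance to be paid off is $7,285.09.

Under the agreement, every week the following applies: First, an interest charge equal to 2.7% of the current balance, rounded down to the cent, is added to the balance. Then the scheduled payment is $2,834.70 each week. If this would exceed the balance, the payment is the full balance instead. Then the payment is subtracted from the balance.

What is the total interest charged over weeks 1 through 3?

Week 1: $7,285.09 +$196.69 interest = $7,481.78; pay $2,834.70 → $4,647.08
Week 2: $4,647.08 +$125.47 interest = $4,772.55; pay $2,834.70 → $1,937.85
Week 3: $1,937.85 +$52.32 interest = $1,990.17; pay $1,990.17 → $0.00
Total interest: $196.69 + $125.47 + $52.32 = $374.48

$374.48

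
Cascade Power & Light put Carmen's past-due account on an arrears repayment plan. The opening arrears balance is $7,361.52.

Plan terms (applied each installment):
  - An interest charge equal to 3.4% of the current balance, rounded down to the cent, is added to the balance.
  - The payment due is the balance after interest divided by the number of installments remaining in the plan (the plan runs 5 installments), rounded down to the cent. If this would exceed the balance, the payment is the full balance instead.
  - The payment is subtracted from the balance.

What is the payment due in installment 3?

$1,627.64

Installment 1: opening $7,361.52; interest $250.29 → $7,611.81; payment $1,522.36; balance $6,089.45
Installment 2: opening $6,089.45; interest $207.04 → $6,296.49; payment $1,574.12; balance $4,722.37
Installment 3: opening $4,722.37; interest $160.56 → $4,882.93; payment $1,627.64; balance $3,255.29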